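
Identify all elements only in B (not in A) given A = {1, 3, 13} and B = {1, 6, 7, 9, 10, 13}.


A = {1, 3, 13}
B = {1, 6, 7, 9, 10, 13}
Region: only in B (not in A)
Elements: {6, 7, 9, 10}

Elements only in B (not in A): {6, 7, 9, 10}


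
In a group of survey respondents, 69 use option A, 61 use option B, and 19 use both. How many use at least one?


|A ∪ B| = |A| + |B| - |A ∩ B|
= 69 + 61 - 19
= 111

|A ∪ B| = 111


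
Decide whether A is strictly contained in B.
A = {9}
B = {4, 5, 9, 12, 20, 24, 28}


A ⊂ B requires: A ⊆ B AND A ≠ B.
A ⊆ B? Yes
A = B? No
A ⊂ B: Yes (A is a proper subset of B)

Yes, A ⊂ B


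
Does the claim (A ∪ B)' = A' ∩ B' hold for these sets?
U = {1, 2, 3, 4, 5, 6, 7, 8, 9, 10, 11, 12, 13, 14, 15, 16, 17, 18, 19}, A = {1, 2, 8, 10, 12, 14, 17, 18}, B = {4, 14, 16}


LHS: A ∪ B = {1, 2, 4, 8, 10, 12, 14, 16, 17, 18}
(A ∪ B)' = U \ (A ∪ B) = {3, 5, 6, 7, 9, 11, 13, 15, 19}
A' = {3, 4, 5, 6, 7, 9, 11, 13, 15, 16, 19}, B' = {1, 2, 3, 5, 6, 7, 8, 9, 10, 11, 12, 13, 15, 17, 18, 19}
Claimed RHS: A' ∩ B' = {3, 5, 6, 7, 9, 11, 13, 15, 19}
Identity is VALID: LHS = RHS = {3, 5, 6, 7, 9, 11, 13, 15, 19} ✓

Identity is valid. (A ∪ B)' = A' ∩ B' = {3, 5, 6, 7, 9, 11, 13, 15, 19}


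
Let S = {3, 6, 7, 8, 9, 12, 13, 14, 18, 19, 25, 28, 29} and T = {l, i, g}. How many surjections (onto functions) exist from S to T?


n = |S| = 13, k = |T| = 3. Surjections via inclusion-exclusion:
S(n,k) = Σ(-1)^i × C(k,i) × (k-i)^n, i=0 to k
i=0: (-1)^0×C(3,0)×3^13 = 1594323
i=1: (-1)^1×C(3,1)×2^13 = -24576
i=2: (-1)^2×C(3,2)×1^13 = 3
i=3: (-1)^3×C(3,3)×0^13 = 0
Total = 1569750

Number of surjections = 1569750


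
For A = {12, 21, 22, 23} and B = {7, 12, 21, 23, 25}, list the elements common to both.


A ∩ B = elements in both A and B
A = {12, 21, 22, 23}
B = {7, 12, 21, 23, 25}
A ∩ B = {12, 21, 23}

A ∩ B = {12, 21, 23}


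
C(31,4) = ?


C(n,k) = n! / (k!(n-k)!)
C(31,4) = 31! / (4!27!)
= 31465

C(31,4) = 31465


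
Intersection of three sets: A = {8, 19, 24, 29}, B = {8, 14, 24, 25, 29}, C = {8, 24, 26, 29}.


A ∩ B = {8, 24, 29}
(A ∩ B) ∩ C = {8, 24, 29}

A ∩ B ∩ C = {8, 24, 29}


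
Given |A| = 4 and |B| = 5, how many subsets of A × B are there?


A relation from A to B is any subset of A × B.
|A × B| = 4 × 5 = 20
# relations = 2^|A × B| = 2^20 = 1048576

Number of relations = 1048576


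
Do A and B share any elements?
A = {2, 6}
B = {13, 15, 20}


Disjoint means A ∩ B = ∅.
A ∩ B = ∅
A ∩ B = ∅, so A and B are disjoint.

No — A and B share no elements (A ∩ B = ∅), so they are disjoint


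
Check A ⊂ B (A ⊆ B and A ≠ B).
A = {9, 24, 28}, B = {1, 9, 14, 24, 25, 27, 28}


A ⊂ B requires: A ⊆ B AND A ≠ B.
A ⊆ B? Yes
A = B? No
A ⊂ B: Yes (A is a proper subset of B)

Yes, A ⊂ B


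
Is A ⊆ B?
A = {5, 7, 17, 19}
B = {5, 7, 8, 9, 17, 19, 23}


A ⊆ B means every element of A is in B.
All elements of A are in B.
So A ⊆ B.

Yes, A ⊆ B


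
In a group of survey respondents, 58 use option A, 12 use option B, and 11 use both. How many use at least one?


|A ∪ B| = |A| + |B| - |A ∩ B|
= 58 + 12 - 11
= 59

|A ∪ B| = 59


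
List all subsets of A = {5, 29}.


|A| = 2, so |P(A)| = 2^2 = 4
Enumerate subsets by cardinality (0 to 2):
∅, {5}, {29}, {5, 29}

P(A) has 4 subsets: ∅, {5}, {29}, {5, 29}


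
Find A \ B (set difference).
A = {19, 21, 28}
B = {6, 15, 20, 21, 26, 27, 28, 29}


A \ B = elements in A but not in B
A = {19, 21, 28}
B = {6, 15, 20, 21, 26, 27, 28, 29}
Remove from A any elements in B
A \ B = {19}

A \ B = {19}


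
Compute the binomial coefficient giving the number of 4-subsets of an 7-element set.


C(n,k) = n! / (k!(n-k)!)
C(7,4) = 7! / (4!3!)
= 35

C(7,4) = 35


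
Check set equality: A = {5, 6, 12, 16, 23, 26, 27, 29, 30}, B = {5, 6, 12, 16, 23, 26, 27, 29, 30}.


Two sets are equal iff they have exactly the same elements.
A = {5, 6, 12, 16, 23, 26, 27, 29, 30}
B = {5, 6, 12, 16, 23, 26, 27, 29, 30}
Same elements → A = B

Yes, A = B


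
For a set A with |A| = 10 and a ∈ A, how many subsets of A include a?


Subsets of A containing a correspond to subsets of A \ {a}, which has 9 elements.
Count = 2^(n-1) = 2^9
= 512

Number of subsets containing a = 512


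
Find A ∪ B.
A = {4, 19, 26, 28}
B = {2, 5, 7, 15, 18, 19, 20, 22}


A ∪ B = all elements in A or B (or both)
A = {4, 19, 26, 28}
B = {2, 5, 7, 15, 18, 19, 20, 22}
A ∪ B = {2, 4, 5, 7, 15, 18, 19, 20, 22, 26, 28}

A ∪ B = {2, 4, 5, 7, 15, 18, 19, 20, 22, 26, 28}


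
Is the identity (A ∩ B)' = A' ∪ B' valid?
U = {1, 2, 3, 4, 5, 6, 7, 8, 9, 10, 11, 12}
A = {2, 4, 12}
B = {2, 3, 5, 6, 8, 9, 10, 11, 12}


LHS: A ∩ B = {2, 12}
(A ∩ B)' = U \ (A ∩ B) = {1, 3, 4, 5, 6, 7, 8, 9, 10, 11}
A' = {1, 3, 5, 6, 7, 8, 9, 10, 11}, B' = {1, 4, 7}
Claimed RHS: A' ∪ B' = {1, 3, 4, 5, 6, 7, 8, 9, 10, 11}
Identity is VALID: LHS = RHS = {1, 3, 4, 5, 6, 7, 8, 9, 10, 11} ✓

Identity is valid. (A ∩ B)' = A' ∪ B' = {1, 3, 4, 5, 6, 7, 8, 9, 10, 11}


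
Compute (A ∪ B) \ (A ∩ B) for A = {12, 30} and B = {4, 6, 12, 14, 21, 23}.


A △ B = (A \ B) ∪ (B \ A) = elements in exactly one of A or B
A \ B = {30}
B \ A = {4, 6, 14, 21, 23}
A △ B = {4, 6, 14, 21, 23, 30}

A △ B = {4, 6, 14, 21, 23, 30}


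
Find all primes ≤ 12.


Checking each candidate:
Condition: primes ≤ 12
Result = {2, 3, 5, 7, 11}

{2, 3, 5, 7, 11}


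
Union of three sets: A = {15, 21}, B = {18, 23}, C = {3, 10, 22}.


A ∪ B = {15, 18, 21, 23}
(A ∪ B) ∪ C = {3, 10, 15, 18, 21, 22, 23}

A ∪ B ∪ C = {3, 10, 15, 18, 21, 22, 23}


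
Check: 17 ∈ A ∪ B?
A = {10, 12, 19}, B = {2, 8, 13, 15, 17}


A = {10, 12, 19}, B = {2, 8, 13, 15, 17}
A ∪ B = all elements in A or B
A ∪ B = {2, 8, 10, 12, 13, 15, 17, 19}
Checking if 17 ∈ A ∪ B
17 is in A ∪ B → True

17 ∈ A ∪ B


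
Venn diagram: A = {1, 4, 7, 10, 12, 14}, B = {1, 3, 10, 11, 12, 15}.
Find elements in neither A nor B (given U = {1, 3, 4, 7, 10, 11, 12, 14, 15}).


A = {1, 4, 7, 10, 12, 14}
B = {1, 3, 10, 11, 12, 15}
Region: in neither A nor B (given U = {1, 3, 4, 7, 10, 11, 12, 14, 15})
Elements: ∅

Elements in neither A nor B (given U = {1, 3, 4, 7, 10, 11, 12, 14, 15}): ∅


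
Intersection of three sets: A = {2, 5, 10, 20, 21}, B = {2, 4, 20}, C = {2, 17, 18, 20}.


A ∩ B = {2, 20}
(A ∩ B) ∩ C = {2, 20}

A ∩ B ∩ C = {2, 20}


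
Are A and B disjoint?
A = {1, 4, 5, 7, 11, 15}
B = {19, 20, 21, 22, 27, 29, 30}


Disjoint means A ∩ B = ∅.
A ∩ B = ∅
A ∩ B = ∅, so A and B are disjoint.

Yes, A and B are disjoint


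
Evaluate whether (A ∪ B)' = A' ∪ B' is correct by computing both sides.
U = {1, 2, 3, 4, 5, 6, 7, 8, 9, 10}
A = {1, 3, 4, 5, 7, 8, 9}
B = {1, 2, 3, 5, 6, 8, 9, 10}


LHS: A ∪ B = {1, 2, 3, 4, 5, 6, 7, 8, 9, 10}
(A ∪ B)' = U \ (A ∪ B) = ∅
A' = {2, 6, 10}, B' = {4, 7}
Claimed RHS: A' ∪ B' = {2, 4, 6, 7, 10}
Identity is INVALID: LHS = ∅ but the RHS claimed here equals {2, 4, 6, 7, 10}. The correct form is (A ∪ B)' = A' ∩ B'.

Identity is invalid: (A ∪ B)' = ∅ but A' ∪ B' = {2, 4, 6, 7, 10}. The correct De Morgan law is (A ∪ B)' = A' ∩ B'.


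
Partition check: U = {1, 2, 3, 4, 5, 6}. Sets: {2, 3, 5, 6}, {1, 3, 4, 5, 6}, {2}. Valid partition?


A partition requires: (1) non-empty parts, (2) pairwise disjoint, (3) union = U
Parts: {2, 3, 5, 6}, {1, 3, 4, 5, 6}, {2}
Union of parts: {1, 2, 3, 4, 5, 6}
U = {1, 2, 3, 4, 5, 6}
All non-empty? True
Pairwise disjoint? False
Covers U? True

No, not a valid partition


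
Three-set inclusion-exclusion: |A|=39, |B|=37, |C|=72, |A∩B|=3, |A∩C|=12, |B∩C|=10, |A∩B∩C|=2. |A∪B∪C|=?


|A∪B∪C| = |A|+|B|+|C| - |A∩B|-|A∩C|-|B∩C| + |A∩B∩C|
= 39+37+72 - 3-12-10 + 2
= 148 - 25 + 2
= 125

|A ∪ B ∪ C| = 125


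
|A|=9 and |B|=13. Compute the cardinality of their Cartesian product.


|A × B| = |A| × |B|
= 9 × 13
= 117

|A × B| = 117


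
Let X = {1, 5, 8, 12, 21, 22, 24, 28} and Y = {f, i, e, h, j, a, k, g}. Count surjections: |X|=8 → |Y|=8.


n = |X| = 8, k = |Y| = 8. Surjections via inclusion-exclusion:
S(n,k) = Σ(-1)^i × C(k,i) × (k-i)^n, i=0 to k
i=0: (-1)^0×C(8,0)×8^8 = 16777216
i=1: (-1)^1×C(8,1)×7^8 = -46118408
i=2: (-1)^2×C(8,2)×6^8 = 47029248
i=3: (-1)^3×C(8,3)×5^8 = -21875000
i=4: (-1)^4×C(8,4)×4^8 = 4587520
i=5: (-1)^5×C(8,5)×3^8 = -367416
i=6: (-1)^6×C(8,6)×2^8 = 7168
i=7: (-1)^7×C(8,7)×1^8 = -8
i=8: (-1)^8×C(8,8)×0^8 = 0
Total = 40320

Number of surjections = 40320


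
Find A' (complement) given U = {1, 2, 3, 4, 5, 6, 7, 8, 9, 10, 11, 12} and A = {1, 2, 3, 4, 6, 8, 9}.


Aᶜ = U \ A = elements in U but not in A
U = {1, 2, 3, 4, 5, 6, 7, 8, 9, 10, 11, 12}
A = {1, 2, 3, 4, 6, 8, 9}
Aᶜ = {5, 7, 10, 11, 12}

Aᶜ = {5, 7, 10, 11, 12}


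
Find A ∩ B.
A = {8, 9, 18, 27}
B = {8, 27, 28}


A ∩ B = elements in both A and B
A = {8, 9, 18, 27}
B = {8, 27, 28}
A ∩ B = {8, 27}

A ∩ B = {8, 27}


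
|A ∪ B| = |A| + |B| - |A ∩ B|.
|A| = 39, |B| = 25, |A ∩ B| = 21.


|A ∪ B| = |A| + |B| - |A ∩ B|
= 39 + 25 - 21
= 43

|A ∪ B| = 43


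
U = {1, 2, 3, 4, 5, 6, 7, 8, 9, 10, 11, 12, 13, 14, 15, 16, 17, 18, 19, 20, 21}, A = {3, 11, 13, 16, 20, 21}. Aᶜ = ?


Aᶜ = U \ A = elements in U but not in A
U = {1, 2, 3, 4, 5, 6, 7, 8, 9, 10, 11, 12, 13, 14, 15, 16, 17, 18, 19, 20, 21}
A = {3, 11, 13, 16, 20, 21}
Aᶜ = {1, 2, 4, 5, 6, 7, 8, 9, 10, 12, 14, 15, 17, 18, 19}

Aᶜ = {1, 2, 4, 5, 6, 7, 8, 9, 10, 12, 14, 15, 17, 18, 19}


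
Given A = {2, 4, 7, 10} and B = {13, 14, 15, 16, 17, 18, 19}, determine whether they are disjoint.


Disjoint means A ∩ B = ∅.
A ∩ B = ∅
A ∩ B = ∅, so A and B are disjoint.

Yes, A and B are disjoint


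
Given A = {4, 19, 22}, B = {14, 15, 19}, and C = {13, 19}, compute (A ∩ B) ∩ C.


A ∩ B = {19}
(A ∩ B) ∩ C = {19}

A ∩ B ∩ C = {19}


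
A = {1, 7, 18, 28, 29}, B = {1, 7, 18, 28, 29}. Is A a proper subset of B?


A ⊂ B requires: A ⊆ B AND A ≠ B.
A ⊆ B? Yes
A = B? Yes
A = B, so A is not a PROPER subset.

No, A is not a proper subset of B


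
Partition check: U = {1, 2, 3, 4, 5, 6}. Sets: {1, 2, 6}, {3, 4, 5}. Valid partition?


A partition requires: (1) non-empty parts, (2) pairwise disjoint, (3) union = U
Parts: {1, 2, 6}, {3, 4, 5}
Union of parts: {1, 2, 3, 4, 5, 6}
U = {1, 2, 3, 4, 5, 6}
All non-empty? True
Pairwise disjoint? True
Covers U? True

Yes, valid partition


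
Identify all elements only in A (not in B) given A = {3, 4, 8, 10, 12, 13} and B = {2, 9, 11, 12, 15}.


A = {3, 4, 8, 10, 12, 13}
B = {2, 9, 11, 12, 15}
Region: only in A (not in B)
Elements: {3, 4, 8, 10, 13}

Elements only in A (not in B): {3, 4, 8, 10, 13}


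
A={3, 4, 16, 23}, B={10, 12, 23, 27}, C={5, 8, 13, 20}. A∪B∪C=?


A ∪ B = {3, 4, 10, 12, 16, 23, 27}
(A ∪ B) ∪ C = {3, 4, 5, 8, 10, 12, 13, 16, 20, 23, 27}

A ∪ B ∪ C = {3, 4, 5, 8, 10, 12, 13, 16, 20, 23, 27}


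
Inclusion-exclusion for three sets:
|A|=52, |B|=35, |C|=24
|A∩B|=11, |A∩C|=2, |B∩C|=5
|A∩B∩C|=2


|A∪B∪C| = |A|+|B|+|C| - |A∩B|-|A∩C|-|B∩C| + |A∩B∩C|
= 52+35+24 - 11-2-5 + 2
= 111 - 18 + 2
= 95

|A ∪ B ∪ C| = 95


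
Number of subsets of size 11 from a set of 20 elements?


C(n,k) = n! / (k!(n-k)!)
C(20,11) = 20! / (11!9!)
= 167960

C(20,11) = 167960


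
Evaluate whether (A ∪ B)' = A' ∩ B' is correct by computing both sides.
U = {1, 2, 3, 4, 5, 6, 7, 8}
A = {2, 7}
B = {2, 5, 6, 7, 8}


LHS: A ∪ B = {2, 5, 6, 7, 8}
(A ∪ B)' = U \ (A ∪ B) = {1, 3, 4}
A' = {1, 3, 4, 5, 6, 8}, B' = {1, 3, 4}
Claimed RHS: A' ∩ B' = {1, 3, 4}
Identity is VALID: LHS = RHS = {1, 3, 4} ✓

Identity is valid. (A ∪ B)' = A' ∩ B' = {1, 3, 4}


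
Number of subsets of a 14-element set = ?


Number of subsets = 2^n
= 2^14
= 16384

|P(A)| = 16384


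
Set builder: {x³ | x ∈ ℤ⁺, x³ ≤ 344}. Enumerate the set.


Checking each candidate:
Condition: positive perfect cubes ≤ 344
Result = {1, 8, 27, 64, 125, 216, 343}

{1, 8, 27, 64, 125, 216, 343}


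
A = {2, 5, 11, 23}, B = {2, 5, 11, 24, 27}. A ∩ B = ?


A ∩ B = elements in both A and B
A = {2, 5, 11, 23}
B = {2, 5, 11, 24, 27}
A ∩ B = {2, 5, 11}

A ∩ B = {2, 5, 11}


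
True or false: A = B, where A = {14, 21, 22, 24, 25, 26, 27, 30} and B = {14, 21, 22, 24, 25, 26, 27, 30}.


Two sets are equal iff they have exactly the same elements.
A = {14, 21, 22, 24, 25, 26, 27, 30}
B = {14, 21, 22, 24, 25, 26, 27, 30}
Same elements → A = B

Yes, A = B


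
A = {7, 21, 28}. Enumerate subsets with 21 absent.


A subset of A that omits 21 is a subset of A \ {21}, so there are 2^(n-1) = 2^2 = 4 of them.
Subsets excluding 21: ∅, {7}, {28}, {7, 28}

Subsets excluding 21 (4 total): ∅, {7}, {28}, {7, 28}


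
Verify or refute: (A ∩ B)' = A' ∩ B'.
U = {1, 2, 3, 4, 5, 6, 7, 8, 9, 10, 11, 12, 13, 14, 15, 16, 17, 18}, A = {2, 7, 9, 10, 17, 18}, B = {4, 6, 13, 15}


LHS: A ∩ B = ∅
(A ∩ B)' = U \ (A ∩ B) = {1, 2, 3, 4, 5, 6, 7, 8, 9, 10, 11, 12, 13, 14, 15, 16, 17, 18}
A' = {1, 3, 4, 5, 6, 8, 11, 12, 13, 14, 15, 16}, B' = {1, 2, 3, 5, 7, 8, 9, 10, 11, 12, 14, 16, 17, 18}
Claimed RHS: A' ∩ B' = {1, 3, 5, 8, 11, 12, 14, 16}
Identity is INVALID: LHS = {1, 2, 3, 4, 5, 6, 7, 8, 9, 10, 11, 12, 13, 14, 15, 16, 17, 18} but the RHS claimed here equals {1, 3, 5, 8, 11, 12, 14, 16}. The correct form is (A ∩ B)' = A' ∪ B'.

Identity is invalid: (A ∩ B)' = {1, 2, 3, 4, 5, 6, 7, 8, 9, 10, 11, 12, 13, 14, 15, 16, 17, 18} but A' ∩ B' = {1, 3, 5, 8, 11, 12, 14, 16}. The correct De Morgan law is (A ∩ B)' = A' ∪ B'.


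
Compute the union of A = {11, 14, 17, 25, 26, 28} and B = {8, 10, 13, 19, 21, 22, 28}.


A ∪ B = all elements in A or B (or both)
A = {11, 14, 17, 25, 26, 28}
B = {8, 10, 13, 19, 21, 22, 28}
A ∪ B = {8, 10, 11, 13, 14, 17, 19, 21, 22, 25, 26, 28}

A ∪ B = {8, 10, 11, 13, 14, 17, 19, 21, 22, 25, 26, 28}


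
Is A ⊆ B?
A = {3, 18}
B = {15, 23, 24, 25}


A ⊆ B means every element of A is in B.
Elements in A not in B: {3, 18}
So A ⊄ B.

No, A ⊄ B


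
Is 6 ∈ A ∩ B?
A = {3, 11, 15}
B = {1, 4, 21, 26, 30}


A = {3, 11, 15}, B = {1, 4, 21, 26, 30}
A ∩ B = elements in both A and B
A ∩ B = ∅
Checking if 6 ∈ A ∩ B
6 is not in A ∩ B → False

6 ∉ A ∩ B


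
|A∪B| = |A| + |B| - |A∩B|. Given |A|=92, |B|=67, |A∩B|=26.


|A ∪ B| = |A| + |B| - |A ∩ B|
= 92 + 67 - 26
= 133

|A ∪ B| = 133


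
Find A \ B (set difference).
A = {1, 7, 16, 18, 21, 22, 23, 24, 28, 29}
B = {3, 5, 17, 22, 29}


A \ B = elements in A but not in B
A = {1, 7, 16, 18, 21, 22, 23, 24, 28, 29}
B = {3, 5, 17, 22, 29}
Remove from A any elements in B
A \ B = {1, 7, 16, 18, 21, 23, 24, 28}

A \ B = {1, 7, 16, 18, 21, 23, 24, 28}


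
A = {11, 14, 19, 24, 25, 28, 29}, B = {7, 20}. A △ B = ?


A △ B = (A \ B) ∪ (B \ A) = elements in exactly one of A or B
A \ B = {11, 14, 19, 24, 25, 28, 29}
B \ A = {7, 20}
A △ B = {7, 11, 14, 19, 20, 24, 25, 28, 29}

A △ B = {7, 11, 14, 19, 20, 24, 25, 28, 29}


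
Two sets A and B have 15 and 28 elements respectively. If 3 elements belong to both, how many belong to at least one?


|A ∪ B| = |A| + |B| - |A ∩ B|
= 15 + 28 - 3
= 40

|A ∪ B| = 40


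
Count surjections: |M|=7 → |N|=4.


n = |M| = 7, k = |N| = 4. Surjections via inclusion-exclusion:
S(n,k) = Σ(-1)^i × C(k,i) × (k-i)^n, i=0 to k
i=0: (-1)^0×C(4,0)×4^7 = 16384
i=1: (-1)^1×C(4,1)×3^7 = -8748
i=2: (-1)^2×C(4,2)×2^7 = 768
i=3: (-1)^3×C(4,3)×1^7 = -4
i=4: (-1)^4×C(4,4)×0^7 = 0
Total = 8400

Number of surjections = 8400


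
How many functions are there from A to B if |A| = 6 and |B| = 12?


Each of |A| = 6 inputs maps to any of |B| = 12 outputs.
# functions = |B|^|A| = 12^6
= 2985984

Number of functions = 2985984


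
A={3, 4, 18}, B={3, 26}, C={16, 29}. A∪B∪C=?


A ∪ B = {3, 4, 18, 26}
(A ∪ B) ∪ C = {3, 4, 16, 18, 26, 29}

A ∪ B ∪ C = {3, 4, 16, 18, 26, 29}


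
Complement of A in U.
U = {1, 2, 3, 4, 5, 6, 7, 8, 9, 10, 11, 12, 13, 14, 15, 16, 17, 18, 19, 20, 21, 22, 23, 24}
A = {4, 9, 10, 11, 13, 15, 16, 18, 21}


Aᶜ = U \ A = elements in U but not in A
U = {1, 2, 3, 4, 5, 6, 7, 8, 9, 10, 11, 12, 13, 14, 15, 16, 17, 18, 19, 20, 21, 22, 23, 24}
A = {4, 9, 10, 11, 13, 15, 16, 18, 21}
Aᶜ = {1, 2, 3, 5, 6, 7, 8, 12, 14, 17, 19, 20, 22, 23, 24}

Aᶜ = {1, 2, 3, 5, 6, 7, 8, 12, 14, 17, 19, 20, 22, 23, 24}


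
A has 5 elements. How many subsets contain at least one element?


Total subsets = 2^n = 2^5 = 32
Non-empty subsets exclude the empty set: 2^n - 1
= 32 - 1
= 31

Number of non-empty subsets = 31


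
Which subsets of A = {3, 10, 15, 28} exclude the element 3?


A subset of A that omits 3 is a subset of A \ {3}, so there are 2^(n-1) = 2^3 = 8 of them.
Subsets excluding 3: ∅, {10}, {15}, {28}, {10, 15}, {10, 28}, {15, 28}, {10, 15, 28}

Subsets excluding 3 (8 total): ∅, {10}, {15}, {28}, {10, 15}, {10, 28}, {15, 28}, {10, 15, 28}


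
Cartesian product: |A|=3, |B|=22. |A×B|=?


|A × B| = |A| × |B|
= 3 × 22
= 66

|A × B| = 66


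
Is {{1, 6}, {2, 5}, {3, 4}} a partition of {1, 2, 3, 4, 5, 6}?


A partition requires: (1) non-empty parts, (2) pairwise disjoint, (3) union = U
Parts: {1, 6}, {2, 5}, {3, 4}
Union of parts: {1, 2, 3, 4, 5, 6}
U = {1, 2, 3, 4, 5, 6}
All non-empty? True
Pairwise disjoint? True
Covers U? True

Yes, valid partition


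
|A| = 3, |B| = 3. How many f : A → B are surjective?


n = |A| = 3, k = |B| = 3. Surjections via inclusion-exclusion:
S(n,k) = Σ(-1)^i × C(k,i) × (k-i)^n, i=0 to k
i=0: (-1)^0×C(3,0)×3^3 = 27
i=1: (-1)^1×C(3,1)×2^3 = -24
i=2: (-1)^2×C(3,2)×1^3 = 3
i=3: (-1)^3×C(3,3)×0^3 = 0
Total = 6

Number of surjections = 6


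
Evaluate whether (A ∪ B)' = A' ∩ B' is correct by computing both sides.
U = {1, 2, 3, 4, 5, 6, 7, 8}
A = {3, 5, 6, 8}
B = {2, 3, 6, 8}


LHS: A ∪ B = {2, 3, 5, 6, 8}
(A ∪ B)' = U \ (A ∪ B) = {1, 4, 7}
A' = {1, 2, 4, 7}, B' = {1, 4, 5, 7}
Claimed RHS: A' ∩ B' = {1, 4, 7}
Identity is VALID: LHS = RHS = {1, 4, 7} ✓

Identity is valid. (A ∪ B)' = A' ∩ B' = {1, 4, 7}


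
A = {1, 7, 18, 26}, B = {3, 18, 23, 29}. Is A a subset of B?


A ⊆ B means every element of A is in B.
Elements in A not in B: {1, 7, 26}
So A ⊄ B.

No, A ⊄ B


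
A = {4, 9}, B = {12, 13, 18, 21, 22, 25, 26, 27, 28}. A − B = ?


A \ B = elements in A but not in B
A = {4, 9}
B = {12, 13, 18, 21, 22, 25, 26, 27, 28}
Remove from A any elements in B
A \ B = {4, 9}

A \ B = {4, 9}


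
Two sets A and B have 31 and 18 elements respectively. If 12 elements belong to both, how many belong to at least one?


|A ∪ B| = |A| + |B| - |A ∩ B|
= 31 + 18 - 12
= 37

|A ∪ B| = 37


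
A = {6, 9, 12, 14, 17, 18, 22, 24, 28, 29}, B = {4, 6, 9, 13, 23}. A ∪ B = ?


A ∪ B = all elements in A or B (or both)
A = {6, 9, 12, 14, 17, 18, 22, 24, 28, 29}
B = {4, 6, 9, 13, 23}
A ∪ B = {4, 6, 9, 12, 13, 14, 17, 18, 22, 23, 24, 28, 29}

A ∪ B = {4, 6, 9, 12, 13, 14, 17, 18, 22, 23, 24, 28, 29}


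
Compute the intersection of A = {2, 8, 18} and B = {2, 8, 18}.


A ∩ B = elements in both A and B
A = {2, 8, 18}
B = {2, 8, 18}
A ∩ B = {2, 8, 18}

A ∩ B = {2, 8, 18}


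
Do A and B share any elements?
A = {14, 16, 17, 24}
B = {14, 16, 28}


Disjoint means A ∩ B = ∅.
A ∩ B = {14, 16}
A ∩ B ≠ ∅, so A and B are NOT disjoint.

Yes — A and B share the element(s) of A ∩ B = {14, 16}, so they are not disjoint


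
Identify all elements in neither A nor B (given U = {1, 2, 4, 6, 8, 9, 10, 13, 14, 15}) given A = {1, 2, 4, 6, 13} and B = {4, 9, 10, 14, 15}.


A = {1, 2, 4, 6, 13}
B = {4, 9, 10, 14, 15}
Region: in neither A nor B (given U = {1, 2, 4, 6, 8, 9, 10, 13, 14, 15})
Elements: {8}

Elements in neither A nor B (given U = {1, 2, 4, 6, 8, 9, 10, 13, 14, 15}): {8}


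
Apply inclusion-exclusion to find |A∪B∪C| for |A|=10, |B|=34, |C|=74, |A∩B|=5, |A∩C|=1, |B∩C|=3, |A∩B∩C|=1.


|A∪B∪C| = |A|+|B|+|C| - |A∩B|-|A∩C|-|B∩C| + |A∩B∩C|
= 10+34+74 - 5-1-3 + 1
= 118 - 9 + 1
= 110

|A ∪ B ∪ C| = 110


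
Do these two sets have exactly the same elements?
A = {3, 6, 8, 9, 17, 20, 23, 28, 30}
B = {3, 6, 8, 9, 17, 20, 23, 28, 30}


Two sets are equal iff they have exactly the same elements.
A = {3, 6, 8, 9, 17, 20, 23, 28, 30}
B = {3, 6, 8, 9, 17, 20, 23, 28, 30}
Same elements → A = B

Yes, A = B


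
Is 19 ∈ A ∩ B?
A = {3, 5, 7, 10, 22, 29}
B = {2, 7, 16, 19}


A = {3, 5, 7, 10, 22, 29}, B = {2, 7, 16, 19}
A ∩ B = elements in both A and B
A ∩ B = {7}
Checking if 19 ∈ A ∩ B
19 is not in A ∩ B → False

19 ∉ A ∩ B


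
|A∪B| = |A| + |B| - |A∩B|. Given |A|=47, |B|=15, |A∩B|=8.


|A ∪ B| = |A| + |B| - |A ∩ B|
= 47 + 15 - 8
= 54

|A ∪ B| = 54


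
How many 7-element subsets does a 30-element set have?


C(n,k) = n! / (k!(n-k)!)
C(30,7) = 30! / (7!23!)
= 2035800

C(30,7) = 2035800


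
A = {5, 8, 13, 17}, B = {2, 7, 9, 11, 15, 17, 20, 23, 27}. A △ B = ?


A △ B = (A \ B) ∪ (B \ A) = elements in exactly one of A or B
A \ B = {5, 8, 13}
B \ A = {2, 7, 9, 11, 15, 20, 23, 27}
A △ B = {2, 5, 7, 8, 9, 11, 13, 15, 20, 23, 27}

A △ B = {2, 5, 7, 8, 9, 11, 13, 15, 20, 23, 27}


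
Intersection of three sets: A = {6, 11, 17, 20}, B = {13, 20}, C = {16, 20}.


A ∩ B = {20}
(A ∩ B) ∩ C = {20}

A ∩ B ∩ C = {20}


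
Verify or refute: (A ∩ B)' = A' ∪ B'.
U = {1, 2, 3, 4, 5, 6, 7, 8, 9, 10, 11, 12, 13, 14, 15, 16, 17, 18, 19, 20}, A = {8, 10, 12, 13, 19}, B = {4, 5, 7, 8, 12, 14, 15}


LHS: A ∩ B = {8, 12}
(A ∩ B)' = U \ (A ∩ B) = {1, 2, 3, 4, 5, 6, 7, 9, 10, 11, 13, 14, 15, 16, 17, 18, 19, 20}
A' = {1, 2, 3, 4, 5, 6, 7, 9, 11, 14, 15, 16, 17, 18, 20}, B' = {1, 2, 3, 6, 9, 10, 11, 13, 16, 17, 18, 19, 20}
Claimed RHS: A' ∪ B' = {1, 2, 3, 4, 5, 6, 7, 9, 10, 11, 13, 14, 15, 16, 17, 18, 19, 20}
Identity is VALID: LHS = RHS = {1, 2, 3, 4, 5, 6, 7, 9, 10, 11, 13, 14, 15, 16, 17, 18, 19, 20} ✓

Identity is valid. (A ∩ B)' = A' ∪ B' = {1, 2, 3, 4, 5, 6, 7, 9, 10, 11, 13, 14, 15, 16, 17, 18, 19, 20}


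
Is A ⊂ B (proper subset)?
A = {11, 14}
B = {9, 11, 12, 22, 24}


A ⊂ B requires: A ⊆ B AND A ≠ B.
A ⊆ B? No
A ⊄ B, so A is not a proper subset.

No, A is not a proper subset of B


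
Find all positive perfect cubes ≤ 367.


Checking each candidate:
Condition: positive perfect cubes ≤ 367
Result = {1, 8, 27, 64, 125, 216, 343}

{1, 8, 27, 64, 125, 216, 343}


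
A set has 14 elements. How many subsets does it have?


Number of subsets = 2^n
= 2^14
= 16384

|P(A)| = 16384


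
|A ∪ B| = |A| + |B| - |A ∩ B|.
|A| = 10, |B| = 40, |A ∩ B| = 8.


|A ∪ B| = |A| + |B| - |A ∩ B|
= 10 + 40 - 8
= 42

|A ∪ B| = 42


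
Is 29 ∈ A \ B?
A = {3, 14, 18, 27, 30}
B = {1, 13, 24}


A = {3, 14, 18, 27, 30}, B = {1, 13, 24}
A \ B = elements in A but not in B
A \ B = {3, 14, 18, 27, 30}
Checking if 29 ∈ A \ B
29 is not in A \ B → False

29 ∉ A \ B


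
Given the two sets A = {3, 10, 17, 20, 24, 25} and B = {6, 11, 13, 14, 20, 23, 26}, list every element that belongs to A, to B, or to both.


A ∪ B = all elements in A or B (or both)
A = {3, 10, 17, 20, 24, 25}
B = {6, 11, 13, 14, 20, 23, 26}
A ∪ B = {3, 6, 10, 11, 13, 14, 17, 20, 23, 24, 25, 26}

A ∪ B = {3, 6, 10, 11, 13, 14, 17, 20, 23, 24, 25, 26}


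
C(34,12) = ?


C(n,k) = n! / (k!(n-k)!)
C(34,12) = 34! / (12!22!)
= 548354040

C(34,12) = 548354040


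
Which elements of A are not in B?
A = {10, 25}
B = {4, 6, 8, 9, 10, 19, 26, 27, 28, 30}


A \ B = elements in A but not in B
A = {10, 25}
B = {4, 6, 8, 9, 10, 19, 26, 27, 28, 30}
Remove from A any elements in B
A \ B = {25}

A \ B = {25}


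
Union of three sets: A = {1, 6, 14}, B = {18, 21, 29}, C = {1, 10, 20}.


A ∪ B = {1, 6, 14, 18, 21, 29}
(A ∪ B) ∪ C = {1, 6, 10, 14, 18, 20, 21, 29}

A ∪ B ∪ C = {1, 6, 10, 14, 18, 20, 21, 29}


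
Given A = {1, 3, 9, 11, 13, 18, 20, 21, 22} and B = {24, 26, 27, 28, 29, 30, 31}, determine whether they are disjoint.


Disjoint means A ∩ B = ∅.
A ∩ B = ∅
A ∩ B = ∅, so A and B are disjoint.

Yes, A and B are disjoint


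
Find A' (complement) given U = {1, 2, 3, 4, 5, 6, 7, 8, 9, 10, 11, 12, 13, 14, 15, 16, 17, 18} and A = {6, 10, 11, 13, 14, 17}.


Aᶜ = U \ A = elements in U but not in A
U = {1, 2, 3, 4, 5, 6, 7, 8, 9, 10, 11, 12, 13, 14, 15, 16, 17, 18}
A = {6, 10, 11, 13, 14, 17}
Aᶜ = {1, 2, 3, 4, 5, 7, 8, 9, 12, 15, 16, 18}

Aᶜ = {1, 2, 3, 4, 5, 7, 8, 9, 12, 15, 16, 18}


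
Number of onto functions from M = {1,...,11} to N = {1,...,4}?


n = |M| = 11, k = |N| = 4. Surjections via inclusion-exclusion:
S(n,k) = Σ(-1)^i × C(k,i) × (k-i)^n, i=0 to k
i=0: (-1)^0×C(4,0)×4^11 = 4194304
i=1: (-1)^1×C(4,1)×3^11 = -708588
i=2: (-1)^2×C(4,2)×2^11 = 12288
i=3: (-1)^3×C(4,3)×1^11 = -4
i=4: (-1)^4×C(4,4)×0^11 = 0
Total = 3498000

Number of surjections = 3498000


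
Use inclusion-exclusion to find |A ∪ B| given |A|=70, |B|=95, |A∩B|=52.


|A ∪ B| = |A| + |B| - |A ∩ B|
= 70 + 95 - 52
= 113

|A ∪ B| = 113


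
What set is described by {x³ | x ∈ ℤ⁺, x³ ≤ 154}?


Checking each candidate:
Condition: positive perfect cubes ≤ 154
Result = {1, 8, 27, 64, 125}

{1, 8, 27, 64, 125}


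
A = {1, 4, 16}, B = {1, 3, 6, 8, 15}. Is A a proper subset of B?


A ⊂ B requires: A ⊆ B AND A ≠ B.
A ⊆ B? No
A ⊄ B, so A is not a proper subset.

No, A is not a proper subset of B


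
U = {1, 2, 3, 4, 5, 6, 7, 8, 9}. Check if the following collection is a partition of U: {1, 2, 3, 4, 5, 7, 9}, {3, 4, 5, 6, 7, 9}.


A partition requires: (1) non-empty parts, (2) pairwise disjoint, (3) union = U
Parts: {1, 2, 3, 4, 5, 7, 9}, {3, 4, 5, 6, 7, 9}
Union of parts: {1, 2, 3, 4, 5, 6, 7, 9}
U = {1, 2, 3, 4, 5, 6, 7, 8, 9}
All non-empty? True
Pairwise disjoint? False
Covers U? False

No, not a valid partition


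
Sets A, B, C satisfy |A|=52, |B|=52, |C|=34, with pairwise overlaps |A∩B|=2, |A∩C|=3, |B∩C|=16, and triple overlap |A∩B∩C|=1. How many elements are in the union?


|A∪B∪C| = |A|+|B|+|C| - |A∩B|-|A∩C|-|B∩C| + |A∩B∩C|
= 52+52+34 - 2-3-16 + 1
= 138 - 21 + 1
= 118

|A ∪ B ∪ C| = 118


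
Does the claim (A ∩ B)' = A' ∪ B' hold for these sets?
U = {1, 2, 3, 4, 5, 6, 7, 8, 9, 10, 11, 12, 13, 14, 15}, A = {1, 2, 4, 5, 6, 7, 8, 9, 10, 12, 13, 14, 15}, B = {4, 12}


LHS: A ∩ B = {4, 12}
(A ∩ B)' = U \ (A ∩ B) = {1, 2, 3, 5, 6, 7, 8, 9, 10, 11, 13, 14, 15}
A' = {3, 11}, B' = {1, 2, 3, 5, 6, 7, 8, 9, 10, 11, 13, 14, 15}
Claimed RHS: A' ∪ B' = {1, 2, 3, 5, 6, 7, 8, 9, 10, 11, 13, 14, 15}
Identity is VALID: LHS = RHS = {1, 2, 3, 5, 6, 7, 8, 9, 10, 11, 13, 14, 15} ✓

Identity is valid. (A ∩ B)' = A' ∪ B' = {1, 2, 3, 5, 6, 7, 8, 9, 10, 11, 13, 14, 15}


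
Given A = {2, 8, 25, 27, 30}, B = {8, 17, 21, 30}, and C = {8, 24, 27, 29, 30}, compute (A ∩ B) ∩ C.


A ∩ B = {8, 30}
(A ∩ B) ∩ C = {8, 30}

A ∩ B ∩ C = {8, 30}


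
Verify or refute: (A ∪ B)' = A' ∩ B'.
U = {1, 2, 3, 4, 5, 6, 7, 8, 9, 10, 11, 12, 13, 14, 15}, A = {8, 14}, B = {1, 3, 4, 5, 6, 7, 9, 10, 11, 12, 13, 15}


LHS: A ∪ B = {1, 3, 4, 5, 6, 7, 8, 9, 10, 11, 12, 13, 14, 15}
(A ∪ B)' = U \ (A ∪ B) = {2}
A' = {1, 2, 3, 4, 5, 6, 7, 9, 10, 11, 12, 13, 15}, B' = {2, 8, 14}
Claimed RHS: A' ∩ B' = {2}
Identity is VALID: LHS = RHS = {2} ✓

Identity is valid. (A ∪ B)' = A' ∩ B' = {2}


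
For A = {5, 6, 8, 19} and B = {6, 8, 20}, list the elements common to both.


A ∩ B = elements in both A and B
A = {5, 6, 8, 19}
B = {6, 8, 20}
A ∩ B = {6, 8}

A ∩ B = {6, 8}


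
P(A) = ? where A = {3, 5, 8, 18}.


|A| = 4, so |P(A)| = 2^4 = 16
Enumerate subsets by cardinality (0 to 4):
∅, {3}, {5}, {8}, {18}, {3, 5}, {3, 8}, {3, 18}, {5, 8}, {5, 18}, {8, 18}, {3, 5, 8}, {3, 5, 18}, {3, 8, 18}, {5, 8, 18}, {3, 5, 8, 18}

P(A) has 16 subsets: ∅, {3}, {5}, {8}, {18}, {3, 5}, {3, 8}, {3, 18}, {5, 8}, {5, 18}, {8, 18}, {3, 5, 8}, {3, 5, 18}, {3, 8, 18}, {5, 8, 18}, {3, 5, 8, 18}


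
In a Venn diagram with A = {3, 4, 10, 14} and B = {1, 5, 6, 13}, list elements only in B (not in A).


A = {3, 4, 10, 14}
B = {1, 5, 6, 13}
Region: only in B (not in A)
Elements: {1, 5, 6, 13}

Elements only in B (not in A): {1, 5, 6, 13}


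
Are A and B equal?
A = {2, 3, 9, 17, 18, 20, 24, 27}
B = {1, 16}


Two sets are equal iff they have exactly the same elements.
A = {2, 3, 9, 17, 18, 20, 24, 27}
B = {1, 16}
Differences: {1, 2, 3, 9, 16, 17, 18, 20, 24, 27}
A ≠ B

No, A ≠ B


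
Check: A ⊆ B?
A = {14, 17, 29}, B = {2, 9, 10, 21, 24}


A ⊆ B means every element of A is in B.
Elements in A not in B: {14, 17, 29}
So A ⊄ B.

No, A ⊄ B


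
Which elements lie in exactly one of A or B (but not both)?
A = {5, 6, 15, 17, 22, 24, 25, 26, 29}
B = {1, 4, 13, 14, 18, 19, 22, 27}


A △ B = (A \ B) ∪ (B \ A) = elements in exactly one of A or B
A \ B = {5, 6, 15, 17, 24, 25, 26, 29}
B \ A = {1, 4, 13, 14, 18, 19, 27}
A △ B = {1, 4, 5, 6, 13, 14, 15, 17, 18, 19, 24, 25, 26, 27, 29}

A △ B = {1, 4, 5, 6, 13, 14, 15, 17, 18, 19, 24, 25, 26, 27, 29}


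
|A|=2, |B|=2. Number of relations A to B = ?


A relation from A to B is any subset of A × B.
|A × B| = 2 × 2 = 4
# relations = 2^|A × B| = 2^4 = 16

Number of relations = 16


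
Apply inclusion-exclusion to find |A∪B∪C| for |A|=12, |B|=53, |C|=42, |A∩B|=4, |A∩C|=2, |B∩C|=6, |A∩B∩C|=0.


|A∪B∪C| = |A|+|B|+|C| - |A∩B|-|A∩C|-|B∩C| + |A∩B∩C|
= 12+53+42 - 4-2-6 + 0
= 107 - 12 + 0
= 95

|A ∪ B ∪ C| = 95


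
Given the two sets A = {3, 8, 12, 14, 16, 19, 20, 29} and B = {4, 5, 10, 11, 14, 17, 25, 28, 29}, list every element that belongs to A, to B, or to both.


A ∪ B = all elements in A or B (or both)
A = {3, 8, 12, 14, 16, 19, 20, 29}
B = {4, 5, 10, 11, 14, 17, 25, 28, 29}
A ∪ B = {3, 4, 5, 8, 10, 11, 12, 14, 16, 17, 19, 20, 25, 28, 29}

A ∪ B = {3, 4, 5, 8, 10, 11, 12, 14, 16, 17, 19, 20, 25, 28, 29}


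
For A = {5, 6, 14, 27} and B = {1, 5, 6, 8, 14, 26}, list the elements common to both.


A ∩ B = elements in both A and B
A = {5, 6, 14, 27}
B = {1, 5, 6, 8, 14, 26}
A ∩ B = {5, 6, 14}

A ∩ B = {5, 6, 14}


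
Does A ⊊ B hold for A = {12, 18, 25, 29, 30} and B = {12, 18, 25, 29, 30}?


A ⊂ B requires: A ⊆ B AND A ≠ B.
A ⊆ B? Yes
A = B? Yes
A = B, so A is not a PROPER subset.

No, A is not a proper subset of B


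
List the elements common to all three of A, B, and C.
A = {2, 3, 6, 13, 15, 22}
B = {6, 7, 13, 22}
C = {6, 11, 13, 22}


A ∩ B = {6, 13, 22}
(A ∩ B) ∩ C = {6, 13, 22}

A ∩ B ∩ C = {6, 13, 22}


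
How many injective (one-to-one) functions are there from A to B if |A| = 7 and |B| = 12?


An injection sends each of |A| = 7 inputs to a distinct output in B.
# injections = |B|·(|B|-1)·…·(|B|-|A|+1) = 12! / (12 - 7)!
= 12 × 11 × 10 × 9 × 8 × 7 × 6
= 3991680

Number of injections = 3991680


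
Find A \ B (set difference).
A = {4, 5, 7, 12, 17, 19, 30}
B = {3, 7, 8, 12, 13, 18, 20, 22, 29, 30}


A \ B = elements in A but not in B
A = {4, 5, 7, 12, 17, 19, 30}
B = {3, 7, 8, 12, 13, 18, 20, 22, 29, 30}
Remove from A any elements in B
A \ B = {4, 5, 17, 19}

A \ B = {4, 5, 17, 19}


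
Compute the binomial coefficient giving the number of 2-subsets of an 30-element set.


C(n,k) = n! / (k!(n-k)!)
C(30,2) = 30! / (2!28!)
= 435

C(30,2) = 435


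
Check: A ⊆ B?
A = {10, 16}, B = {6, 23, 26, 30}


A ⊆ B means every element of A is in B.
Elements in A not in B: {10, 16}
So A ⊄ B.

No, A ⊄ B


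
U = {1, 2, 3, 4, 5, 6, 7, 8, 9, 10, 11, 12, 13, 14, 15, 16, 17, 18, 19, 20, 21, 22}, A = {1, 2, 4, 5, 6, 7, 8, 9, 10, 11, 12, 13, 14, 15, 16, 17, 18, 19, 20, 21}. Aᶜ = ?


Aᶜ = U \ A = elements in U but not in A
U = {1, 2, 3, 4, 5, 6, 7, 8, 9, 10, 11, 12, 13, 14, 15, 16, 17, 18, 19, 20, 21, 22}
A = {1, 2, 4, 5, 6, 7, 8, 9, 10, 11, 12, 13, 14, 15, 16, 17, 18, 19, 20, 21}
Aᶜ = {3, 22}

Aᶜ = {3, 22}


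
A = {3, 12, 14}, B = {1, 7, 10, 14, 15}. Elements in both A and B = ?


A = {3, 12, 14}
B = {1, 7, 10, 14, 15}
Region: in both A and B
Elements: {14}

Elements in both A and B: {14}


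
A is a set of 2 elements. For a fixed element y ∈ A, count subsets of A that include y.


Subsets of A containing y correspond to subsets of A \ {y}, which has 1 elements.
Count = 2^(n-1) = 2^1
= 2

Number of subsets containing y = 2


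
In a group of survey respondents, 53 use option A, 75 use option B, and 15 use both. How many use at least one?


|A ∪ B| = |A| + |B| - |A ∩ B|
= 53 + 75 - 15
= 113

|A ∪ B| = 113


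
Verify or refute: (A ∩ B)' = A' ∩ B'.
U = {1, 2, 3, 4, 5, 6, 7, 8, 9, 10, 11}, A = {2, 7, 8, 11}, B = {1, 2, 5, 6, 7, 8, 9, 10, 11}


LHS: A ∩ B = {2, 7, 8, 11}
(A ∩ B)' = U \ (A ∩ B) = {1, 3, 4, 5, 6, 9, 10}
A' = {1, 3, 4, 5, 6, 9, 10}, B' = {3, 4}
Claimed RHS: A' ∩ B' = {3, 4}
Identity is INVALID: LHS = {1, 3, 4, 5, 6, 9, 10} but the RHS claimed here equals {3, 4}. The correct form is (A ∩ B)' = A' ∪ B'.

Identity is invalid: (A ∩ B)' = {1, 3, 4, 5, 6, 9, 10} but A' ∩ B' = {3, 4}. The correct De Morgan law is (A ∩ B)' = A' ∪ B'.


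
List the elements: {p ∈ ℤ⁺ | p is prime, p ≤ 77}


Checking each candidate:
Condition: primes ≤ 77
Result = {2, 3, 5, 7, 11, 13, 17, 19, 23, 29, 31, 37, 41, 43, 47, 53, 59, 61, 67, 71, 73}

{2, 3, 5, 7, 11, 13, 17, 19, 23, 29, 31, 37, 41, 43, 47, 53, 59, 61, 67, 71, 73}


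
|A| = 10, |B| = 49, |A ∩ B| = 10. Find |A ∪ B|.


|A ∪ B| = |A| + |B| - |A ∩ B|
= 10 + 49 - 10
= 49

|A ∪ B| = 49


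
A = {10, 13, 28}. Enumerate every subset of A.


|A| = 3, so |P(A)| = 2^3 = 8
Enumerate subsets by cardinality (0 to 3):
∅, {10}, {13}, {28}, {10, 13}, {10, 28}, {13, 28}, {10, 13, 28}

P(A) has 8 subsets: ∅, {10}, {13}, {28}, {10, 13}, {10, 28}, {13, 28}, {10, 13, 28}


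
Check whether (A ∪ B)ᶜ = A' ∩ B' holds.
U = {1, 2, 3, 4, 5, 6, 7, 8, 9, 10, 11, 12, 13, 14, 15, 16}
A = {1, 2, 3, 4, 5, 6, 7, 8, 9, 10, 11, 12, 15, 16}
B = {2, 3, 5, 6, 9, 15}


LHS: A ∪ B = {1, 2, 3, 4, 5, 6, 7, 8, 9, 10, 11, 12, 15, 16}
(A ∪ B)' = U \ (A ∪ B) = {13, 14}
A' = {13, 14}, B' = {1, 4, 7, 8, 10, 11, 12, 13, 14, 16}
Claimed RHS: A' ∩ B' = {13, 14}
Identity is VALID: LHS = RHS = {13, 14} ✓

Identity is valid. (A ∪ B)' = A' ∩ B' = {13, 14}


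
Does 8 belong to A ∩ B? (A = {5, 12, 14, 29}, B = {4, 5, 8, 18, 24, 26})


A = {5, 12, 14, 29}, B = {4, 5, 8, 18, 24, 26}
A ∩ B = elements in both A and B
A ∩ B = {5}
Checking if 8 ∈ A ∩ B
8 is not in A ∩ B → False

8 ∉ A ∩ B


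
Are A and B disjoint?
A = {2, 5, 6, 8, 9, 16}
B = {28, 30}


Disjoint means A ∩ B = ∅.
A ∩ B = ∅
A ∩ B = ∅, so A and B are disjoint.

Yes, A and B are disjoint


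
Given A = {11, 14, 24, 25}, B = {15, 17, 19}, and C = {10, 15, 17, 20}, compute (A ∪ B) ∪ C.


A ∪ B = {11, 14, 15, 17, 19, 24, 25}
(A ∪ B) ∪ C = {10, 11, 14, 15, 17, 19, 20, 24, 25}

A ∪ B ∪ C = {10, 11, 14, 15, 17, 19, 20, 24, 25}


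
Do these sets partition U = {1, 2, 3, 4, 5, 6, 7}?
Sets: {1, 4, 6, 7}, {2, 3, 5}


A partition requires: (1) non-empty parts, (2) pairwise disjoint, (3) union = U
Parts: {1, 4, 6, 7}, {2, 3, 5}
Union of parts: {1, 2, 3, 4, 5, 6, 7}
U = {1, 2, 3, 4, 5, 6, 7}
All non-empty? True
Pairwise disjoint? True
Covers U? True

Yes, valid partition


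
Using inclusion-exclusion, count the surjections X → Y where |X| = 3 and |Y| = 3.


n = |X| = 3, k = |Y| = 3. Surjections via inclusion-exclusion:
S(n,k) = Σ(-1)^i × C(k,i) × (k-i)^n, i=0 to k
i=0: (-1)^0×C(3,0)×3^3 = 27
i=1: (-1)^1×C(3,1)×2^3 = -24
i=2: (-1)^2×C(3,2)×1^3 = 3
i=3: (-1)^3×C(3,3)×0^3 = 0
Total = 6

Number of surjections = 6


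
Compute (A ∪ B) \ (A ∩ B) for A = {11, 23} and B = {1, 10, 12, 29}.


A △ B = (A \ B) ∪ (B \ A) = elements in exactly one of A or B
A \ B = {11, 23}
B \ A = {1, 10, 12, 29}
A △ B = {1, 10, 11, 12, 23, 29}

A △ B = {1, 10, 11, 12, 23, 29}


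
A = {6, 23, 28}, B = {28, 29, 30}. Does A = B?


Two sets are equal iff they have exactly the same elements.
A = {6, 23, 28}
B = {28, 29, 30}
Differences: {6, 23, 29, 30}
A ≠ B

No, A ≠ B


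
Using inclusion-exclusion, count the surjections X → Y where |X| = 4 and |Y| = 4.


n = |X| = 4, k = |Y| = 4. Surjections via inclusion-exclusion:
S(n,k) = Σ(-1)^i × C(k,i) × (k-i)^n, i=0 to k
i=0: (-1)^0×C(4,0)×4^4 = 256
i=1: (-1)^1×C(4,1)×3^4 = -324
i=2: (-1)^2×C(4,2)×2^4 = 96
i=3: (-1)^3×C(4,3)×1^4 = -4
i=4: (-1)^4×C(4,4)×0^4 = 0
Total = 24

Number of surjections = 24


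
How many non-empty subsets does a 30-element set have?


Total subsets = 2^n = 2^30 = 1073741824
Non-empty subsets exclude the empty set: 2^n - 1
= 1073741824 - 1
= 1073741823

Number of non-empty subsets = 1073741823


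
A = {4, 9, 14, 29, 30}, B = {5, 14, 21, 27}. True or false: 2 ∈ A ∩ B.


A = {4, 9, 14, 29, 30}, B = {5, 14, 21, 27}
A ∩ B = elements in both A and B
A ∩ B = {14}
Checking if 2 ∈ A ∩ B
2 is not in A ∩ B → False

2 ∉ A ∩ B


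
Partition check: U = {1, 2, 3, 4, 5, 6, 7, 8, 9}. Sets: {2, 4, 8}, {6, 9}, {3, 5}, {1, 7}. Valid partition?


A partition requires: (1) non-empty parts, (2) pairwise disjoint, (3) union = U
Parts: {2, 4, 8}, {6, 9}, {3, 5}, {1, 7}
Union of parts: {1, 2, 3, 4, 5, 6, 7, 8, 9}
U = {1, 2, 3, 4, 5, 6, 7, 8, 9}
All non-empty? True
Pairwise disjoint? True
Covers U? True

Yes, valid partition


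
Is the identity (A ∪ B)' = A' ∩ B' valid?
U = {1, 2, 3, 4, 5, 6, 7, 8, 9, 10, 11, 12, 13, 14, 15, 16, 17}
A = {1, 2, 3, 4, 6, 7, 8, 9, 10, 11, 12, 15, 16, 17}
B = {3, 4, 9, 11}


LHS: A ∪ B = {1, 2, 3, 4, 6, 7, 8, 9, 10, 11, 12, 15, 16, 17}
(A ∪ B)' = U \ (A ∪ B) = {5, 13, 14}
A' = {5, 13, 14}, B' = {1, 2, 5, 6, 7, 8, 10, 12, 13, 14, 15, 16, 17}
Claimed RHS: A' ∩ B' = {5, 13, 14}
Identity is VALID: LHS = RHS = {5, 13, 14} ✓

Identity is valid. (A ∪ B)' = A' ∩ B' = {5, 13, 14}


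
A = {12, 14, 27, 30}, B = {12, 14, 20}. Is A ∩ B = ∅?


Disjoint means A ∩ B = ∅.
A ∩ B = {12, 14}
A ∩ B ≠ ∅, so A and B are NOT disjoint.

No, A and B are not disjoint (A ∩ B = {12, 14})


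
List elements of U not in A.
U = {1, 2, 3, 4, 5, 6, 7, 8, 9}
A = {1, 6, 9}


Aᶜ = U \ A = elements in U but not in A
U = {1, 2, 3, 4, 5, 6, 7, 8, 9}
A = {1, 6, 9}
Aᶜ = {2, 3, 4, 5, 7, 8}

Aᶜ = {2, 3, 4, 5, 7, 8}


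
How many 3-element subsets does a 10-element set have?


C(n,k) = n! / (k!(n-k)!)
C(10,3) = 10! / (3!7!)
= 120

C(10,3) = 120


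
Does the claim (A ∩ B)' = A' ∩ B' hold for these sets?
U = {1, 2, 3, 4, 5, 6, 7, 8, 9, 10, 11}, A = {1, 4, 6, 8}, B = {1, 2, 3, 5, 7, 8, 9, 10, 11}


LHS: A ∩ B = {1, 8}
(A ∩ B)' = U \ (A ∩ B) = {2, 3, 4, 5, 6, 7, 9, 10, 11}
A' = {2, 3, 5, 7, 9, 10, 11}, B' = {4, 6}
Claimed RHS: A' ∩ B' = ∅
Identity is INVALID: LHS = {2, 3, 4, 5, 6, 7, 9, 10, 11} but the RHS claimed here equals ∅. The correct form is (A ∩ B)' = A' ∪ B'.

Identity is invalid: (A ∩ B)' = {2, 3, 4, 5, 6, 7, 9, 10, 11} but A' ∩ B' = ∅. The correct De Morgan law is (A ∩ B)' = A' ∪ B'.


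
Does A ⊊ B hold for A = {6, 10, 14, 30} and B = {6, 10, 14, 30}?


A ⊂ B requires: A ⊆ B AND A ≠ B.
A ⊆ B? Yes
A = B? Yes
A = B, so A is not a PROPER subset.

No, A is not a proper subset of B
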